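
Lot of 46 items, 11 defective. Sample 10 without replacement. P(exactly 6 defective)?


Hypergeometric: C(11,6)×C(35,4)/C(46,10)
= 462×52360/4076350421 = 2199120/370577311

P(X=6) = 2199120/370577311 ≈ 0.59%


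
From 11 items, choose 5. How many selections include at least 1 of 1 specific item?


Complement: C(11,5) - C(10,5) = 462 - 252 = 210

210


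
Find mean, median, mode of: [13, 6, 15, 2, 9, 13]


Sorted: [2, 6, 9, 13, 13, 15]
Mean = 58/6 = 29/3
Median = 11
Freq: {13: 2, 6: 1, 15: 1, 2: 1, 9: 1}
Mode: [13]

Mean=29/3, Median=11, Mode=13


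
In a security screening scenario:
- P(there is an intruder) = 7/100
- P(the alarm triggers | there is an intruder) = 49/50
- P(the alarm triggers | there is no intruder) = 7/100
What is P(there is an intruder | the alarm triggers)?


Using Bayes' theorem:
P(A|B) = P(B|A)·P(A) / P(B)

P(the alarm triggers) = 49/50 × 7/100 + 7/100 × 93/100
= 343/5000 + 651/10000 = 1337/10000

P(there is an intruder|the alarm triggers) = (343/5000) / (1337/10000) = 98/191

P(there is an intruder|the alarm triggers) = 98/191 ≈ 51.31%


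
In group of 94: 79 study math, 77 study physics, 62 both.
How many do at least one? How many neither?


|A∪B| = 79+77-62 = 94
Neither = 94-94 = 0

At least one: 94; Neither: 0


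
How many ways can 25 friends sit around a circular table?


Circular arrangements of 25 distinct objects: fix one position to break rotational symmetry.
(n-1)! = 24! = 620448401733239439360000

620448401733239439360000


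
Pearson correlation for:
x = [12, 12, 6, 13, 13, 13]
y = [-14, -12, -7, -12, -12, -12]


n=6, Σx=69, Σy=-69, Σxy=-822, Σx²=831, Σy²=821
r = (6×(-822) - 69×(-69))/√((6×831 - 69²)(6×821 - (-69)²))
= -171/√(225×165) = -171/√37125 ≈ -171/192.6785 ≈ -0.8875

r ≈ -0.8875


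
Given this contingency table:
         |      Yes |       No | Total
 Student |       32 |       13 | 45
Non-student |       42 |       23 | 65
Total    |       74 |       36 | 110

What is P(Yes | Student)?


P(Yes | Student) = 32/(32+13) = 32/45

P(Yes|Student) = 32/45 ≈ 71.11%


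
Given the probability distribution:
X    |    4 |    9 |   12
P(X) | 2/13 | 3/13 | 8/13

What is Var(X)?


E[X] = 131/13
E[X²] = 1427/13
Var(X) = E[X²] - (E[X])² = 1427/13 - 17161/169 = 1390/169

Var(X) = 1390/169 ≈ 8.2249


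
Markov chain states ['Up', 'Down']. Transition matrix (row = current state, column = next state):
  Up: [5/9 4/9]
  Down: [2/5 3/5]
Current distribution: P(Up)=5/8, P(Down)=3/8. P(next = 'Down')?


P(next=Down) = Σᵢ P(now=i)×P(i→Down)
= 5/8×4/9 + 3/8×3/5
= 5/18 + 9/40 = 181/360

P = 181/360 ≈ 0.5028


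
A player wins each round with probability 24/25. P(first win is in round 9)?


Geometric: P(X=9) = (1-p)^(k-1)×p = (1/25)^8×24/25 = 24/3814697265625

P(X=9) = 24/3814697265625 ≈ 0.00%


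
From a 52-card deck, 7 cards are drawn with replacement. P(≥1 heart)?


P(not a heart) = 39/52 = 3/4
P(none in 7 draws) = (3/4)^7 = 2187/16384
P(≥1 heart) = 1 - 2187/16384 = 14197/16384

P = 14197/16384 ≈ 86.65%


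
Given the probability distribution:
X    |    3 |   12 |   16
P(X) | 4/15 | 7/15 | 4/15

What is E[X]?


E[X] = Σ x·P(X=x)
= (3)×(4/15) + (12)×(7/15) + (16)×(4/15)
= 32/3

E[X] = 32/3


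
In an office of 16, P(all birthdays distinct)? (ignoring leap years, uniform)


P(all different) = Π(365-i)/365 for i=0..15
= (365/365)×(364/365)×...×(350/365)
= 0.716396

P ≈ 0.7164 ≈ 71.64%


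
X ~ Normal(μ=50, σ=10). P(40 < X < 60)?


z₁=(40-50)/10=-1.0, z₂=(60-50)/10=1.0
P = Φ(1.0) - Φ(-1.0) = 0.841345 - 0.158655 = 0.682690 ≈ 0.6827

P(40 < X < 60) ≈ 0.6827


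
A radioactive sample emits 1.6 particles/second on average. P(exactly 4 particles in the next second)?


Poisson(λ=1.6): P(X=4) = e^(-λ)×λ^k/k!
= e^(-1.6) × 1.6^4 / 4!
≈ 0.201896518 × 6.5536 / 24 ≈ 0.055131

P(X=4) ≈ 0.055131 ≈ 5.51%


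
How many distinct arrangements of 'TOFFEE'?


Letters: 6, freq: {'T': 1, 'O': 1, 'F': 2, 'E': 2}
6!/(1!×1!×2!×2!) = 720/4 = 180

180


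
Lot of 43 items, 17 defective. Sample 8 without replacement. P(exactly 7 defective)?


Hypergeometric: C(17,7)×C(26,1)/C(43,8)
= 19448×26/145008513 = 38896/11154501

P(X=7) = 38896/11154501 ≈ 0.35%


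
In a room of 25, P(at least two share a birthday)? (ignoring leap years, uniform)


P(all different) = Π(365-i)/365 for i=0..24
= 0.431300
P(match) = 1 - 0.431300 = 0.568700

P ≈ 0.5687 ≈ 56.87%


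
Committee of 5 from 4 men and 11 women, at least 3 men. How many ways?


Count by #men:
  3M,2W: C(4,3)×C(11,2)=220
  4M,1W: C(4,4)×C(11,1)=11
Total = 231

231


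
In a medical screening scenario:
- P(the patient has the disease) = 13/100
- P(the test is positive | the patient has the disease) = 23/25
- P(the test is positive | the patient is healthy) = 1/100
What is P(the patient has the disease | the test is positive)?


Using Bayes' theorem:
P(A|B) = P(B|A)·P(A) / P(B)

P(the test is positive) = 23/25 × 13/100 + 1/100 × 87/100
= 299/2500 + 87/10000 = 1283/10000

P(the patient has the disease|the test is positive) = (299/2500) / (1283/10000) = 1196/1283

P(the patient has the disease|the test is positive) = 1196/1283 ≈ 93.22%


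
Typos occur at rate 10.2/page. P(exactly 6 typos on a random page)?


Poisson(λ=10.2): P(X=6) = e^(-λ)×λ^k/k!
= e^(-10.2) × 10.2^6 / 6!
≈ 3.717031868e-05 × 1126162.41926 / 720 ≈ 0.058139

P(X=6) ≈ 0.058139 ≈ 5.81%


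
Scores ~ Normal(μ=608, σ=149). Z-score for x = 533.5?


z = (x - μ)/σ = (533.5 - 608)/149 = -0.5

z = -0.5


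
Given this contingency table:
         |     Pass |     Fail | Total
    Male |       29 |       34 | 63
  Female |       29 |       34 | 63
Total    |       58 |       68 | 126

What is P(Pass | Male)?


P(Pass | Male) = 29/(29+34) = 29/63

P(Pass|Male) = 29/63 ≈ 46.03%


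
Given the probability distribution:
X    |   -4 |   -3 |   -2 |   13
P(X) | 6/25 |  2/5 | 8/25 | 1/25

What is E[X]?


E[X] = Σ x·P(X=x)
= (-4)×(6/25) + (-3)×(2/5) + (-2)×(8/25) + (13)×(1/25)
= -57/25

E[X] = -57/25


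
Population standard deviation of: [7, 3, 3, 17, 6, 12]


Mean = 48/6 = 8
  (7-8)²=1
  (3-8)²=25
  (3-8)²=25
  (17-8)²=81
  (6-8)²=4
  (12-8)²=16
Σ(x-μ)² = 152
σ² = 152/6 = 76/3

σ = √(76/3) ≈ 5.0332


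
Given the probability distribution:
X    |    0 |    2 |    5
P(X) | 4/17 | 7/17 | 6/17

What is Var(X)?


E[X] = 44/17
E[X²] = 178/17
Var(X) = E[X²] - (E[X])² = 178/17 - 1936/289 = 1090/289

Var(X) = 1090/289 ≈ 3.7716


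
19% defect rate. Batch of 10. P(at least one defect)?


P(all good) = (81/100)^10 = 12157665459056928801/100000000000000000000
P(≥1 defect) = 87842334540943071199/100000000000000000000

P = 87842334540943071199/100000000000000000000 ≈ 87.84%


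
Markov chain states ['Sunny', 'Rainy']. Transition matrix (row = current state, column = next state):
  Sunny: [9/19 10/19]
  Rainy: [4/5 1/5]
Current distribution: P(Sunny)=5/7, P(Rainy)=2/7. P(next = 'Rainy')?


P(next=Rainy) = Σᵢ P(now=i)×P(i→Rainy)
= 5/7×10/19 + 2/7×1/5
= 50/133 + 2/35 = 288/665

P = 288/665 ≈ 0.4331


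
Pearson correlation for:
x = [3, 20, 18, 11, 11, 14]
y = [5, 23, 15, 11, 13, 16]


n=6, Σx=77, Σy=83, Σxy=1233, Σx²=1171, Σy²=1325
r = (6×1233 - 77×83)/√((6×1171 - 77²)(6×1325 - 83²))
= 1007/√(1097×1061) = 1007/√1163917 ≈ 1007/1078.8499 ≈ 0.9334

r ≈ 0.9334


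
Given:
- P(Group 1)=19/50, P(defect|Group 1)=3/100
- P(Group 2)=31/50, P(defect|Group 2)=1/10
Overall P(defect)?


P(B) = Σ P(B|Aᵢ)×P(Aᵢ)
  3/100×19/50 = 57/5000
  1/10×31/50 = 31/500
Sum = 367/5000

P(defect) = 367/5000 ≈ 7.34%


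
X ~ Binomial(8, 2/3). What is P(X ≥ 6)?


P(X ≥ 6) = Σ P(X=i) for i=6..8
P(X=6) = 1792/6561
P(X=7) = 1024/6561
P(X=8) = 256/6561
Sum = 1024/2187

P(X ≥ 6) = 1024/2187 ≈ 46.82%


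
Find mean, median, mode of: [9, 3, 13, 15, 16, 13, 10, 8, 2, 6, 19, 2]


Sorted: [2, 2, 3, 6, 8, 9, 10, 13, 13, 15, 16, 19]
Mean = 116/12 = 29/3
Median = 19/2
Freq: {9: 1, 3: 1, 13: 2, 15: 1, 16: 1, 10: 1, 8: 1, 2: 2, 6: 1, 19: 1}
Mode: [2, 13]

Mean=29/3, Median=19/2, Mode=[2, 13]


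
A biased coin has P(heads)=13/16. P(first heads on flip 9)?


Geometric: P(X=9) = (1-p)^(k-1)×p = (3/16)^8×13/16 = 85293/68719476736

P(X=9) = 85293/68719476736 ≈ 0.00%


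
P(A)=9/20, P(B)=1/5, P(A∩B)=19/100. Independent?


P(A)×P(B) = 9/100
P(A∩B) = 19/100
Not equal → NOT independent

No, not independent


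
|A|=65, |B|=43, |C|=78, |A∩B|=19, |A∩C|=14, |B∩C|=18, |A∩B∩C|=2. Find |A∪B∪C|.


|A∪B∪C| = 65+43+78-19-14-18+2 = 137

|A∪B∪C| = 137


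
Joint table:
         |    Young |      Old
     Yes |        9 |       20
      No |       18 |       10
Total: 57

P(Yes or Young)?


P(Yes∨Young) = P(Yes) + P(Young) - P(Yes∧Young)
= (29 + 27 - 9)/57 = 47/57

P = 47/57 ≈ 82.46%


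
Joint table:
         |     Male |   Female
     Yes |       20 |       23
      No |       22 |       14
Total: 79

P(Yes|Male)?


P(Yes|Male) = 20/(20+22) = 20/42 = 10/21

P = 10/21 ≈ 47.62%


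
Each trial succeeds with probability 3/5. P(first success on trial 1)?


Geometric: P(X=1) = (1-p)^(k-1)×p = (2/5)^0×3/5 = 3/5

P(X=1) = 3/5 ≈ 60.00%


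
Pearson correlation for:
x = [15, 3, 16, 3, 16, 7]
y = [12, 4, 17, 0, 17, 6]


n=6, Σx=60, Σy=56, Σxy=778, Σx²=804, Σy²=774
r = (6×778 - 60×56)/√((6×804 - 60²)(6×774 - 56²))
= 1308/√(1224×1508) = 1308/√1845792 ≈ 1308/1358.5993 ≈ 0.9628

r ≈ 0.9628


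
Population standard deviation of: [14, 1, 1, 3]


Mean = 19/4
  (14-19/4)²=1369/16
  (1-19/4)²=225/16
  (1-19/4)²=225/16
  (3-19/4)²=49/16
Σ(x-μ)² = 467/4
σ² = (467/4)/4 = 467/16

σ = √(467/16) ≈ 5.4025


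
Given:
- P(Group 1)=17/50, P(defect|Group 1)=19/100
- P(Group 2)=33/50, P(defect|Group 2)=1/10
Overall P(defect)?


P(B) = Σ P(B|Aᵢ)×P(Aᵢ)
  19/100×17/50 = 323/5000
  1/10×33/50 = 33/500
Sum = 653/5000

P(defect) = 653/5000 ≈ 13.06%


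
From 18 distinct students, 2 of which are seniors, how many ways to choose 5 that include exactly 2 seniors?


Choose 2 of the 2 seniors and 3 of the other 16 students:
C(2,2)×C(16,3) = 1×560 = 560

560


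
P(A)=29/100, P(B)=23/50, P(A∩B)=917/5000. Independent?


P(A)×P(B) = 667/5000
P(A∩B) = 917/5000
Not equal → NOT independent

No, not independent


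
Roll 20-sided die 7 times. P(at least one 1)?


P(no 1)^7 = (19/20)^7 = 893871739/1280000000
P(≥1) = 1 - 893871739/1280000000 = 386128261/1280000000

P = 386128261/1280000000 ≈ 30.17%


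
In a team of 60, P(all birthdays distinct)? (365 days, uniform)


P(all different) = Π(365-i)/365 for i=0..59
= (365/365)×(364/365)×...×(306/365)
= 0.005877

P ≈ 0.0059 ≈ 0.59%


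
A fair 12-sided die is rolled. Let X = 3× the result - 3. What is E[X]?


E[die] = (1+12)/2 = 13/2
E[X] = 3×13/2 - 3 = 33/2

E[X] = 33/2


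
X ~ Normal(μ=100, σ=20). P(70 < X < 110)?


z₁=(70-100)/20=-1.5, z₂=(110-100)/20=0.5
P = Φ(0.5) - Φ(-1.5) = 0.691462 - 0.066807 = 0.624655 ≈ 0.6247

P(70 < X < 110) ≈ 0.6247


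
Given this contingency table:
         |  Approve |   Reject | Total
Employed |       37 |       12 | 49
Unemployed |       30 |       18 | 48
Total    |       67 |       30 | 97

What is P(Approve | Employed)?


P(Approve | Employed) = 37/(37+12) = 37/49

P(Approve|Employed) = 37/49 ≈ 75.51%


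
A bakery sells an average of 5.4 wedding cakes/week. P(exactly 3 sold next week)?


Poisson(λ=5.4): P(X=3) = e^(-λ)×λ^k/k!
= e^(-5.4) × 5.4^3 / 3!
≈ 0.004516580943 × 157.464 / 6 ≈ 0.118533

P(X=3) ≈ 0.118533 ≈ 11.85%


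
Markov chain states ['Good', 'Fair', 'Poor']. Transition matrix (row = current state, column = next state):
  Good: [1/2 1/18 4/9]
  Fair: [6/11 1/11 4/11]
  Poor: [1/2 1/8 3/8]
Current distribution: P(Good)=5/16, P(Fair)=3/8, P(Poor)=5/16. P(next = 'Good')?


P(next=Good) = Σᵢ P(now=i)×P(i→Good)
= 5/16×1/2 + 3/8×6/11 + 5/16×1/2
= 5/32 + 9/44 + 5/32 = 91/176

P = 91/176 ≈ 0.5170


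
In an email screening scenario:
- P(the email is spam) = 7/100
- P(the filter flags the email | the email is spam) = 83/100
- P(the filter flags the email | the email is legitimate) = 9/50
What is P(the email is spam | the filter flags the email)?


Using Bayes' theorem:
P(A|B) = P(B|A)·P(A) / P(B)

P(the filter flags the email) = 83/100 × 7/100 + 9/50 × 93/100
= 581/10000 + 837/5000 = 451/2000

P(the email is spam|the filter flags the email) = (581/10000) / (451/2000) = 581/2255

P(the email is spam|the filter flags the email) = 581/2255 ≈ 25.76%


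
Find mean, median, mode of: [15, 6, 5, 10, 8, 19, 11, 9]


Sorted: [5, 6, 8, 9, 10, 11, 15, 19]
Mean = 83/8
Median = 19/2
Freq: {15: 1, 6: 1, 5: 1, 10: 1, 8: 1, 19: 1, 11: 1, 9: 1}
Mode: No mode

Mean=83/8, Median=19/2, Mode=No mode


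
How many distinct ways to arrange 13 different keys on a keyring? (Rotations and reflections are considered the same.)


Free circular arrangements: rotations and reflections both identified.
(n-1)!/2 = 12!/2 = 479001600/2 = 239500800

239500800


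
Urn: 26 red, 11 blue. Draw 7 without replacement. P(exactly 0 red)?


Hypergeometric: C(26,0)×C(11,7)/C(37,7)
= 1×330/10295472 = 5/155992

P(X=0) = 5/155992 ≈ 0.00%


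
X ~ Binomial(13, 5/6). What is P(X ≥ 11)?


P(X ≥ 11) = Σ P(X=i) for i=11..13
P(X=11) = 634765625/2176782336
P(X=12) = 3173828125/13060694016
P(X=13) = 1220703125/13060694016
Sum = 341796875/544195584

P(X ≥ 11) = 341796875/544195584 ≈ 62.81%


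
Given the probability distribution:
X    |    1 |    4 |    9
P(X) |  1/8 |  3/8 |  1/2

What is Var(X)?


E[X] = 49/8
E[X²] = 373/8
Var(X) = E[X²] - (E[X])² = 373/8 - 2401/64 = 583/64

Var(X) = 583/64 ≈ 9.1094


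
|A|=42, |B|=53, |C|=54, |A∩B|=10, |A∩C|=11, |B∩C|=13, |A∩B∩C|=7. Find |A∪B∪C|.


|A∪B∪C| = 42+53+54-10-11-13+7 = 122

|A∪B∪C| = 122


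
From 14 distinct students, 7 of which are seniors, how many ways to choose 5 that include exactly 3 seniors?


Choose 3 of the 7 seniors and 2 of the other 7 students:
C(7,3)×C(7,2) = 35×21 = 735

735


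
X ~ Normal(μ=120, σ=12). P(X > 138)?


z = (138-120)/12 = 1.5
P(X > 138) = 1 - P(Z ≤ 1.5) = 1 - 0.9332 = 0.0668

P(X > 138) ≈ 0.0668


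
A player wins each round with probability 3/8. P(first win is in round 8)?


Geometric: P(X=8) = (1-p)^(k-1)×p = (5/8)^7×3/8 = 234375/16777216

P(X=8) = 234375/16777216 ≈ 1.40%


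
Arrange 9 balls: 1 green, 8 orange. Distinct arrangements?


9!/(1!×8!) = 9

9


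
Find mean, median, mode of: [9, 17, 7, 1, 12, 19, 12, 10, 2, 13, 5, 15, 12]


Sorted: [1, 2, 5, 7, 9, 10, 12, 12, 12, 13, 15, 17, 19]
Mean = 134/13
Median = 12
Freq: {9: 1, 17: 1, 7: 1, 1: 1, 12: 3, 19: 1, 10: 1, 2: 1, 13: 1, 5: 1, 15: 1}
Mode: [12]

Mean=134/13, Median=12, Mode=12


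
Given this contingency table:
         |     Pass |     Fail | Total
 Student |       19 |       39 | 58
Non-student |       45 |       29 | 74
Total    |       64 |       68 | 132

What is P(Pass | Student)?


P(Pass | Student) = 19/(19+39) = 19/58

P(Pass|Student) = 19/58 ≈ 32.76%


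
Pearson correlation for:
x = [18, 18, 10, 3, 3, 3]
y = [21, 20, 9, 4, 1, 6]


n=6, Σx=55, Σy=61, Σxy=861, Σx²=775, Σy²=975
r = (6×861 - 55×61)/√((6×775 - 55²)(6×975 - 61²))
= 1811/√(1625×2129) = 1811/√3459625 ≈ 1811/1860.0067 ≈ 0.9737

r ≈ 0.9737


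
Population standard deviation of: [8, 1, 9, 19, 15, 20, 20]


Mean = 92/7
  (8-92/7)²=1296/49
  (1-92/7)²=7225/49
  (9-92/7)²=841/49
  (19-92/7)²=1681/49
  (15-92/7)²=169/49
  (20-92/7)²=2304/49
  (20-92/7)²=2304/49
Σ(x-μ)² = 2260/7
σ² = (2260/7)/7 = 2260/49

σ = √(2260/49) ≈ 6.7914


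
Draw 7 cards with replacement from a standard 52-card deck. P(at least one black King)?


P(not a black King) = 50/52 = 25/26
P(none in 7 draws) = (25/26)^7 = 6103515625/8031810176
P(≥1 black King) = 1 - 6103515625/8031810176 = 1928294551/8031810176

P = 1928294551/8031810176 ≈ 24.01%


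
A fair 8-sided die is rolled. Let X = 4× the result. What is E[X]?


E[die] = (1+8)/2 = 9/2
E[X] = 4 × 9/2 = 18

E[X] = 18


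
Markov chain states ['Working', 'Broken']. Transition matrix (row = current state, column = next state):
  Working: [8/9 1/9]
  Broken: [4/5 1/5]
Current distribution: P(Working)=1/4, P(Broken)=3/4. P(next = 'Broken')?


P(next=Broken) = Σᵢ P(now=i)×P(i→Broken)
= 1/4×1/9 + 3/4×1/5
= 1/36 + 3/20 = 8/45

P = 8/45 ≈ 0.1778


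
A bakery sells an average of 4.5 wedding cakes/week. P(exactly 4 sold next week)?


Poisson(λ=4.5): P(X=4) = e^(-λ)×λ^k/k!
= e^(-4.5) × 4.5^4 / 4!
≈ 0.01110899654 × 410.0625 / 24 ≈ 0.189808

P(X=4) ≈ 0.189808 ≈ 18.98%


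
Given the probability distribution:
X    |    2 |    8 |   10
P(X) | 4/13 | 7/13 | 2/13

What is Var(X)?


E[X] = 84/13
E[X²] = 664/13
Var(X) = E[X²] - (E[X])² = 664/13 - 7056/169 = 1576/169

Var(X) = 1576/169 ≈ 9.3254


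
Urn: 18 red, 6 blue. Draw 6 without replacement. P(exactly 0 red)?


Hypergeometric: C(18,0)×C(6,6)/C(24,6)
= 1×1/134596 = 1/134596

P(X=0) = 1/134596 ≈ 0.00%


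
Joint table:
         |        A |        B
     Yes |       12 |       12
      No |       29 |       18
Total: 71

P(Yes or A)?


P(Yes∨A) = P(Yes) + P(A) - P(Yes∧A)
= (24 + 41 - 12)/71 = 53/71

P = 53/71 ≈ 74.65%


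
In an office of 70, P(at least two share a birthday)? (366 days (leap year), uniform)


P(all different) = Π(366-i)/366 for i=0..69
= 0.000858
P(match) = 1 - 0.000858 = 0.999142

P ≈ 0.9991 ≈ 99.91%


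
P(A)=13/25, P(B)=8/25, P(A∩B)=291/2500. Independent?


P(A)×P(B) = 104/625
P(A∩B) = 291/2500
Not equal → NOT independent

No, not independent


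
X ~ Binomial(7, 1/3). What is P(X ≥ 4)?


P(X ≥ 4) = Σ P(X=i) for i=4..7
P(X=4) = 280/2187
P(X=5) = 28/729
P(X=6) = 14/2187
P(X=7) = 1/2187
Sum = 379/2187

P(X ≥ 4) = 379/2187 ≈ 17.33%


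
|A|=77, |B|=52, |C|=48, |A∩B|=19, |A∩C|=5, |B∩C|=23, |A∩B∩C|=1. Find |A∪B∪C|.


|A∪B∪C| = 77+52+48-19-5-23+1 = 131

|A∪B∪C| = 131


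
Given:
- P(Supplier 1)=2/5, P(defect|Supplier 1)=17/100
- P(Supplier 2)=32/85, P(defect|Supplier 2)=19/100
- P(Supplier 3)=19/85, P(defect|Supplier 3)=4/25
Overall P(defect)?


P(B) = Σ P(B|Aᵢ)×P(Aᵢ)
  17/100×2/5 = 17/250
  19/100×32/85 = 152/2125
  4/25×19/85 = 76/2125
Sum = 149/850

P(defect) = 149/850 ≈ 17.53%


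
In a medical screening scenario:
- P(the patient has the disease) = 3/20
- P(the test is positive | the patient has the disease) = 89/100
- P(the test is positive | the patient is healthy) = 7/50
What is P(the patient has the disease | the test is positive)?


Using Bayes' theorem:
P(A|B) = P(B|A)·P(A) / P(B)

P(the test is positive) = 89/100 × 3/20 + 7/50 × 17/20
= 267/2000 + 119/1000 = 101/400

P(the patient has the disease|the test is positive) = (267/2000) / (101/400) = 267/505

P(the patient has the disease|the test is positive) = 267/505 ≈ 52.87%


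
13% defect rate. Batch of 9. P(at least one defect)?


P(all good) = (87/100)^9 = 285544154243029527/1000000000000000000
P(≥1 defect) = 714455845756970473/1000000000000000000

P = 714455845756970473/1000000000000000000 ≈ 71.45%


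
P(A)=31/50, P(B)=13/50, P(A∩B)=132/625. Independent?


P(A)×P(B) = 403/2500
P(A∩B) = 132/625
Not equal → NOT independent

No, not independent


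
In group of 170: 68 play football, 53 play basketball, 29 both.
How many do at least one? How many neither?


|A∪B| = 68+53-29 = 92
Neither = 170-92 = 78

At least one: 92; Neither: 78


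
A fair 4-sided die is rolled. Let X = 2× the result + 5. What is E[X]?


E[die] = (1+4)/2 = 5/2
E[X] = 2×5/2 + 5 = 10

E[X] = 10


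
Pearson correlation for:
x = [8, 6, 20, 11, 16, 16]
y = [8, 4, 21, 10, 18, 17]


n=6, Σx=77, Σy=78, Σxy=1178, Σx²=1133, Σy²=1234
r = (6×1178 - 77×78)/√((6×1133 - 77²)(6×1234 - 78²))
= 1062/√(869×1320) = 1062/√1147080 ≈ 1062/1071.0182 ≈ 0.9916

r ≈ 0.9916


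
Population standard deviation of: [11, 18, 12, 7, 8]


Mean = 56/5
  (11-56/5)²=1/25
  (18-56/5)²=1156/25
  (12-56/5)²=16/25
  (7-56/5)²=441/25
  (8-56/5)²=256/25
Σ(x-μ)² = 374/5
σ² = (374/5)/5 = 374/25

σ = √(374/25) ≈ 3.8678


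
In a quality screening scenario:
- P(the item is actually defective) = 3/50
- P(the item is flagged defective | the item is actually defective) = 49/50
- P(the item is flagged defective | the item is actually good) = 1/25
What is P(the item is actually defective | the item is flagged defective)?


Using Bayes' theorem:
P(A|B) = P(B|A)·P(A) / P(B)

P(the item is flagged defective) = 49/50 × 3/50 + 1/25 × 47/50
= 147/2500 + 47/1250 = 241/2500

P(the item is actually defective|the item is flagged defective) = (147/2500) / (241/2500) = 147/241

P(the item is actually defective|the item is flagged defective) = 147/241 ≈ 61.00%


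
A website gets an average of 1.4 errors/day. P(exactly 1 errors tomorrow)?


Poisson(λ=1.4): P(X=1) = e^(-λ)×λ^k/k!
= e^(-1.4) × 1.4^1 / 1!
≈ 0.2465969639 × 1.4 / 1 ≈ 0.345236

P(X=1) ≈ 0.345236 ≈ 34.52%


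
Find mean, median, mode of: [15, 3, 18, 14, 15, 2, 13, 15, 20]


Sorted: [2, 3, 13, 14, 15, 15, 15, 18, 20]
Mean = 115/9
Median = 15
Freq: {15: 3, 3: 1, 18: 1, 14: 1, 2: 1, 13: 1, 20: 1}
Mode: [15]

Mean=115/9, Median=15, Mode=15


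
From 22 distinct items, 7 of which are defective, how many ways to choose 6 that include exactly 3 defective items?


Choose 3 of the 7 defective items and 3 of the other 15 items:
C(7,3)×C(15,3) = 35×455 = 15925

15925


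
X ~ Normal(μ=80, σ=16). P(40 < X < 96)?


z₁=(40-80)/16=-2.5, z₂=(96-80)/16=1.0
P = Φ(1.0) - Φ(-2.5) = 0.841345 - 0.006210 = 0.835135 ≈ 0.8351

P(40 < X < 96) ≈ 0.8351


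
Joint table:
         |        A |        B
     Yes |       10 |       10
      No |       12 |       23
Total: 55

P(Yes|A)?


P(Yes|A) = 10/(10+12) = 10/22 = 5/11

P = 5/11 ≈ 45.45%


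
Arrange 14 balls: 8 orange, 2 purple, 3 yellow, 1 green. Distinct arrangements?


14!/(8!×2!×3!×1!) = 180180

180180


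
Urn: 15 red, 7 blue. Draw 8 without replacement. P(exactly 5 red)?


Hypergeometric: C(15,5)×C(7,3)/C(22,8)
= 3003×35/319770 = 637/1938

P(X=5) = 637/1938 ≈ 32.87%


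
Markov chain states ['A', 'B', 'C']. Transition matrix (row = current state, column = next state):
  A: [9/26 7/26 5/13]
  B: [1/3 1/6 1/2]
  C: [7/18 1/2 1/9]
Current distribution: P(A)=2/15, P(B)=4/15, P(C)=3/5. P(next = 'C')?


P(next=C) = Σᵢ P(now=i)×P(i→C)
= 2/15×5/13 + 4/15×1/2 + 3/5×1/9
= 2/39 + 2/15 + 1/15 = 49/195

P = 49/195 ≈ 0.2513


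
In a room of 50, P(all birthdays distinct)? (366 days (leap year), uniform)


P(all different) = Π(366-i)/366 for i=0..49
= (366/366)×(365/366)×...×(317/366)
= 0.029927

P ≈ 0.0299 ≈ 2.99%


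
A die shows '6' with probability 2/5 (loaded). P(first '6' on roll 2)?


Geometric: P(X=2) = (1-p)^(k-1)×p = (3/5)^1×2/5 = 6/25

P(X=2) = 6/25 ≈ 24.00%


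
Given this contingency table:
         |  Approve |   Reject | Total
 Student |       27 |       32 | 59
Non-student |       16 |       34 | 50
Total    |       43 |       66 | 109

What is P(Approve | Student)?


P(Approve | Student) = 27/(27+32) = 27/59

P(Approve|Student) = 27/59 ≈ 45.76%


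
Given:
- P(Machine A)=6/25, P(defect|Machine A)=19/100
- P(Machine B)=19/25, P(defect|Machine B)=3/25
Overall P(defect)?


P(B) = Σ P(B|Aᵢ)×P(Aᵢ)
  19/100×6/25 = 57/1250
  3/25×19/25 = 57/625
Sum = 171/1250

P(defect) = 171/1250 ≈ 13.68%


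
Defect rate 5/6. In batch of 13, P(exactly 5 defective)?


Binomial: P(X=5) = C(13,5)×p^5×(1-p)^8
= 1287 × 3125/7776 × 1/1679616 = 446875/1451188224

P(X=5) = 446875/1451188224 ≈ 0.03%


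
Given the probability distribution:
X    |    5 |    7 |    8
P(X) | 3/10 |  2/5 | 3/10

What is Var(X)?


E[X] = 67/10
E[X²] = 463/10
Var(X) = E[X²] - (E[X])² = 463/10 - 4489/100 = 141/100

Var(X) = 141/100 ≈ 1.4100


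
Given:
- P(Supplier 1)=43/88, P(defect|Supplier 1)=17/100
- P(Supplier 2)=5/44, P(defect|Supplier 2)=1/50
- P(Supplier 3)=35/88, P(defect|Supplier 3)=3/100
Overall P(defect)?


P(B) = Σ P(B|Aᵢ)×P(Aᵢ)
  17/100×43/88 = 731/8800
  1/50×5/44 = 1/440
  3/100×35/88 = 21/1760
Sum = 107/1100

P(defect) = 107/1100 ≈ 9.73%


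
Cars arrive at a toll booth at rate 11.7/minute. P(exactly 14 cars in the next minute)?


Poisson(λ=11.7): P(X=14) = e^(-λ)×λ^k/k!
= e^(-11.7) × 11.7^14 / 14!
≈ 8.293819161e-06 × 9.00745423927e+14 / 87178291200 ≈ 0.085694

P(X=14) ≈ 0.085694 ≈ 8.57%


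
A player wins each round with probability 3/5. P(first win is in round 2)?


Geometric: P(X=2) = (1-p)^(k-1)×p = (2/5)^1×3/5 = 6/25

P(X=2) = 6/25 ≈ 24.00%


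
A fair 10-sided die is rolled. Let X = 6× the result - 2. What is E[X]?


E[die] = (1+10)/2 = 11/2
E[X] = 6×11/2 - 2 = 31

E[X] = 31


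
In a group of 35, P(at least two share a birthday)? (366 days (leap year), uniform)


P(all different) = Π(366-i)/366 for i=0..34
= 0.186502
P(match) = 1 - 0.186502 = 0.813498

P ≈ 0.8135 ≈ 81.35%


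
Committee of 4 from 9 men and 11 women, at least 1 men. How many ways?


Count by #men:
  1M,3W: C(9,1)×C(11,3)=1485
  2M,2W: C(9,2)×C(11,2)=1980
  3M,1W: C(9,3)×C(11,1)=924
  4M,0W: C(9,4)×C(11,0)=126
Total = 4515

4515


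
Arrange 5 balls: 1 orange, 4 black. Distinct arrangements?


5!/(1!×4!) = 5

5


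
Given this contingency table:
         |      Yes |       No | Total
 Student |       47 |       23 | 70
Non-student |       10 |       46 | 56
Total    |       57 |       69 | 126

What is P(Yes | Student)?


P(Yes | Student) = 47/(47+23) = 47/70

P(Yes|Student) = 47/70 ≈ 67.14%


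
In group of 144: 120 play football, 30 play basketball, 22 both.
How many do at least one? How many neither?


|A∪B| = 120+30-22 = 128
Neither = 144-128 = 16

At least one: 128; Neither: 16


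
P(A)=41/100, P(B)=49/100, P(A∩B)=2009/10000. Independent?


P(A)×P(B) = 2009/10000
P(A∩B) = 2009/10000
Equal ✓ → Independent

Yes, independent


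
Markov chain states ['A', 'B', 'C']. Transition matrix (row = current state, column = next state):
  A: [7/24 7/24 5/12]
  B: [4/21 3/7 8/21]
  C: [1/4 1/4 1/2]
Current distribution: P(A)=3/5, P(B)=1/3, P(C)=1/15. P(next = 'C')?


P(next=C) = Σᵢ P(now=i)×P(i→C)
= 3/5×5/12 + 1/3×8/21 + 1/15×1/2
= 1/4 + 8/63 + 1/30 = 517/1260

P = 517/1260 ≈ 0.4103


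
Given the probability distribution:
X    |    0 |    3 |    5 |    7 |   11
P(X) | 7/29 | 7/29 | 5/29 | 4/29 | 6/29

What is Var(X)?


E[X] = 140/29
E[X²] = 1110/29
Var(X) = E[X²] - (E[X])² = 1110/29 - 19600/841 = 12590/841

Var(X) = 12590/841 ≈ 14.9703


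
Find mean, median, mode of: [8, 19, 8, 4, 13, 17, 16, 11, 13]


Sorted: [4, 8, 8, 11, 13, 13, 16, 17, 19]
Mean = 109/9
Median = 13
Freq: {8: 2, 19: 1, 4: 1, 13: 2, 17: 1, 16: 1, 11: 1}
Mode: [8, 13]

Mean=109/9, Median=13, Mode=[8, 13]


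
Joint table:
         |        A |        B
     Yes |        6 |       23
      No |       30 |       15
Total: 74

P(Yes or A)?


P(Yes∨A) = P(Yes) + P(A) - P(Yes∧A)
= (29 + 36 - 6)/74 = 59/74

P = 59/74 ≈ 79.73%


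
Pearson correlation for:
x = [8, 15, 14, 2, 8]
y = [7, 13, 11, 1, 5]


n=5, Σx=47, Σy=37, Σxy=447, Σx²=553, Σy²=365
r = (5×447 - 47×37)/√((5×553 - 47²)(5×365 - 37²))
= 496/√(556×456) = 496/√253536 ≈ 496/503.5236 ≈ 0.9851

r ≈ 0.9851


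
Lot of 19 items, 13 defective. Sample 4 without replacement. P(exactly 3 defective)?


Hypergeometric: C(13,3)×C(6,1)/C(19,4)
= 286×6/3876 = 143/323

P(X=3) = 143/323 ≈ 44.27%


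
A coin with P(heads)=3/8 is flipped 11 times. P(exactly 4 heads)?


Binomial: P(X=4) = C(11,4)×p^4×(1-p)^7
= 330 × 81/4096 × 78125/2097152 = 1044140625/4294967296

P(X=4) = 1044140625/4294967296 ≈ 24.31%


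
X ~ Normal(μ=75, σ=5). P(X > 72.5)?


z = (72.5-75)/5 = -0.5
P(X > 72.5) = 1 - P(Z ≤ -0.5) = 1 - 0.3085 = 0.6915

P(X > 72.5) ≈ 0.6915


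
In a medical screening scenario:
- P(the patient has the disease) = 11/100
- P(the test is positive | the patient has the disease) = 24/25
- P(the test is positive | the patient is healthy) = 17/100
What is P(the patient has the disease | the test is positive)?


Using Bayes' theorem:
P(A|B) = P(B|A)·P(A) / P(B)

P(the test is positive) = 24/25 × 11/100 + 17/100 × 89/100
= 66/625 + 1513/10000 = 2569/10000

P(the patient has the disease|the test is positive) = (66/625) / (2569/10000) = 1056/2569

P(the patient has the disease|the test is positive) = 1056/2569 ≈ 41.11%


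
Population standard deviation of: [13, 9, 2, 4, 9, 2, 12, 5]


Mean = 56/8 = 7
  (13-7)²=36
  (9-7)²=4
  (2-7)²=25
  (4-7)²=9
  (9-7)²=4
  (2-7)²=25
  (12-7)²=25
  (5-7)²=4
Σ(x-μ)² = 132
σ² = 132/8 = 33/2

σ = √(33/2) ≈ 4.0620


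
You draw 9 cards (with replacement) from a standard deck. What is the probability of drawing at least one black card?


P(not a black card) = 26/52 = 1/2
P(none in 9 draws) = (1/2)^9 = 1/512
P(≥1 black card) = 1 - 1/512 = 511/512

P = 511/512 ≈ 99.80%


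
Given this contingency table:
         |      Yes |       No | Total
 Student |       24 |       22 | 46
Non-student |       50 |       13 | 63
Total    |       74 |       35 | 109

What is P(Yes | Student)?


P(Yes | Student) = 24/(24+22) = 24/46 = 12/23

P(Yes|Student) = 12/23 ≈ 52.17%


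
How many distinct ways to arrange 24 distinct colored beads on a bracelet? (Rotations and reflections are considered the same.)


Free circular arrangements: rotations and reflections both identified.
(n-1)!/2 = 23!/2 = 25852016738884976640000/2 = 12926008369442488320000

12926008369442488320000


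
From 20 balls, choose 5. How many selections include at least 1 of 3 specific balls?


Complement: C(20,5) - C(17,5) = 15504 - 6188 = 9316

9316


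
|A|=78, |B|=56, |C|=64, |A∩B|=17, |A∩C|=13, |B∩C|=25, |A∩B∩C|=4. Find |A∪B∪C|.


|A∪B∪C| = 78+56+64-17-13-25+4 = 147

|A∪B∪C| = 147


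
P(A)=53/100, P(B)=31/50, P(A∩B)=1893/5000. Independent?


P(A)×P(B) = 1643/5000
P(A∩B) = 1893/5000
Not equal → NOT independent

No, not independent


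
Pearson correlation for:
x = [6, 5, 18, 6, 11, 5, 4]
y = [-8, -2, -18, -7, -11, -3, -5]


n=7, Σx=55, Σy=-54, Σxy=-580, Σx²=583, Σy²=596
r = (7×(-580) - 55×(-54))/√((7×583 - 55²)(7×596 - (-54)²))
= -1090/√(1056×1256) = -1090/√1326336 ≈ -1090/1151.6666 ≈ -0.9465

r ≈ -0.9465


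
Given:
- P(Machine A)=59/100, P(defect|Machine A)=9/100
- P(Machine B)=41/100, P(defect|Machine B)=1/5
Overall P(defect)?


P(B) = Σ P(B|Aᵢ)×P(Aᵢ)
  9/100×59/100 = 531/10000
  1/5×41/100 = 41/500
Sum = 1351/10000

P(defect) = 1351/10000 ≈ 13.51%


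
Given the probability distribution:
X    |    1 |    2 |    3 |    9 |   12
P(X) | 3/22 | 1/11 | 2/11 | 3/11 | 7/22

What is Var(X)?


E[X] = 157/22
E[X²] = 1541/22
Var(X) = E[X²] - (E[X])² = 1541/22 - 24649/484 = 9253/484

Var(X) = 9253/484 ≈ 19.1178


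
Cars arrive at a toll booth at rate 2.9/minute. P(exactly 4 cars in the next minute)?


Poisson(λ=2.9): P(X=4) = e^(-λ)×λ^k/k!
= e^(-2.9) × 2.9^4 / 4!
≈ 0.05502322006 × 70.7281 / 24 ≈ 0.162154

P(X=4) ≈ 0.162154 ≈ 16.22%


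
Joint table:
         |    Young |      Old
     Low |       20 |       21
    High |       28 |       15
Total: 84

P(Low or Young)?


P(Low∨Young) = P(Low) + P(Young) - P(Low∧Young)
= (41 + 48 - 20)/84 = 69/84 = 23/28

P = 23/28 ≈ 82.14%


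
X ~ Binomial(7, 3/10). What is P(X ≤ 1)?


P(X ≤ 1) = Σ P(X=i) for i=0..1
P(X=0) = 823543/10000000
P(X=1) = 2470629/10000000
Sum = 823543/2500000

P(X ≤ 1) = 823543/2500000 ≈ 32.94%


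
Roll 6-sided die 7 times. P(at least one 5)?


P(no 5)^7 = (5/6)^7 = 78125/279936
P(≥1) = 1 - 78125/279936 = 201811/279936

P = 201811/279936 ≈ 72.09%


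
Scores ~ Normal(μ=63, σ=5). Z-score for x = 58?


z = (x - μ)/σ = (58 - 63)/5 = -1.0

z = -1.0


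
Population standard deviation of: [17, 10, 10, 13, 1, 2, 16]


Mean = 69/7
  (17-69/7)²=2500/49
  (10-69/7)²=1/49
  (10-69/7)²=1/49
  (13-69/7)²=484/49
  (1-69/7)²=3844/49
  (2-69/7)²=3025/49
  (16-69/7)²=1849/49
Σ(x-μ)² = 1672/7
σ² = (1672/7)/7 = 1672/49

σ = √(1672/49) ≈ 5.8414


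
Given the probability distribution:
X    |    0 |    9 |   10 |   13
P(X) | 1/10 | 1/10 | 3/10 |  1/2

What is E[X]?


E[X] = Σ x·P(X=x)
= (0)×(1/10) + (9)×(1/10) + (10)×(3/10) + (13)×(1/2)
= 52/5

E[X] = 52/5


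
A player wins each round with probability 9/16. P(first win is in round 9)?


Geometric: P(X=9) = (1-p)^(k-1)×p = (7/16)^8×9/16 = 51883209/68719476736

P(X=9) = 51883209/68719476736 ≈ 0.08%


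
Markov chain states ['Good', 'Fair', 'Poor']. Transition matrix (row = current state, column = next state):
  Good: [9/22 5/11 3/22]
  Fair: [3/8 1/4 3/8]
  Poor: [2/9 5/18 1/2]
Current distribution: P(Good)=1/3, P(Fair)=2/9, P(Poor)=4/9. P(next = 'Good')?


P(next=Good) = Σᵢ P(now=i)×P(i→Good)
= 1/3×9/22 + 2/9×3/8 + 4/9×2/9
= 3/22 + 1/12 + 8/81 = 1135/3564

P = 1135/3564 ≈ 0.3185


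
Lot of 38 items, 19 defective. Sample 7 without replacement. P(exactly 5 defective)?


Hypergeometric: C(19,5)×C(19,2)/C(38,7)
= 11628×171/12620256 = 513/3256

P(X=5) = 513/3256 ≈ 15.76%


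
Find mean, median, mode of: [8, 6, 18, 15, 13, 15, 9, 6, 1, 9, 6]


Sorted: [1, 6, 6, 6, 8, 9, 9, 13, 15, 15, 18]
Mean = 106/11
Median = 9
Freq: {8: 1, 6: 3, 18: 1, 15: 2, 13: 1, 9: 2, 1: 1}
Mode: [6]

Mean=106/11, Median=9, Mode=6


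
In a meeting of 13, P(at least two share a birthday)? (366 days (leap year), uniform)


P(all different) = Π(366-i)/366 for i=0..12
= 0.806071
P(match) = 1 - 0.806071 = 0.193929

P ≈ 0.1939 ≈ 19.39%


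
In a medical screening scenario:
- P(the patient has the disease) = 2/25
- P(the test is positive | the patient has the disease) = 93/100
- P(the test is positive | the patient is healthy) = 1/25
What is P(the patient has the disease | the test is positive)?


Using Bayes' theorem:
P(A|B) = P(B|A)·P(A) / P(B)

P(the test is positive) = 93/100 × 2/25 + 1/25 × 23/25
= 93/1250 + 23/625 = 139/1250

P(the patient has the disease|the test is positive) = (93/1250) / (139/1250) = 93/139

P(the patient has the disease|the test is positive) = 93/139 ≈ 66.91%


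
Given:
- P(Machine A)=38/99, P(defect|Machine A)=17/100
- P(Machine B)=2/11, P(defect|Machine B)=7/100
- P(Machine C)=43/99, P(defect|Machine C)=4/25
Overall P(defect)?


P(B) = Σ P(B|Aᵢ)×P(Aᵢ)
  17/100×38/99 = 323/4950
  7/100×2/11 = 7/550
  4/25×43/99 = 172/2475
Sum = 73/495

P(defect) = 73/495 ≈ 14.75%


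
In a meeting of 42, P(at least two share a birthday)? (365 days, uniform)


P(all different) = Π(365-i)/365 for i=0..41
= 0.085970
P(match) = 1 - 0.085970 = 0.914030

P ≈ 0.9140 ≈ 91.40%


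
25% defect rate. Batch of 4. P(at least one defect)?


P(all good) = (3/4)^4 = 81/256
P(≥1 defect) = 175/256

P = 175/256 ≈ 68.36%


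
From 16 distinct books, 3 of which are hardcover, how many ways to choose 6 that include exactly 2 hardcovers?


Choose 2 of the 3 hardcovers and 4 of the other 13 books:
C(3,2)×C(13,4) = 3×715 = 2145

2145


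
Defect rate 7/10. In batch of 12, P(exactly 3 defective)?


Binomial: P(X=3) = C(12,3)×p^3×(1-p)^9
= 220 × 343/1000 × 19683/1000000000 = 74263959/50000000000

P(X=3) = 74263959/50000000000 ≈ 0.15%


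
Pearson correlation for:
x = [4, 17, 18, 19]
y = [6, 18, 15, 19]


n=4, Σx=58, Σy=58, Σxy=961, Σx²=990, Σy²=946
r = (4×961 - 58×58)/√((4×990 - 58²)(4×946 - 58²))
= 480/√(596×420) = 480/√250320 ≈ 480/500.3199 ≈ 0.9594

r ≈ 0.9594


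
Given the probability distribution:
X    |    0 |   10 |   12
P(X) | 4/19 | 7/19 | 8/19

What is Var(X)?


E[X] = 166/19
E[X²] = 1852/19
Var(X) = E[X²] - (E[X])² = 1852/19 - 27556/361 = 7632/361

Var(X) = 7632/361 ≈ 21.1413


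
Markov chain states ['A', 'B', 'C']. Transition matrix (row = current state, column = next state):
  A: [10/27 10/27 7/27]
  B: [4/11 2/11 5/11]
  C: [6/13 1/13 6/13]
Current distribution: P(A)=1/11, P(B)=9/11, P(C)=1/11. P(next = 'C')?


P(next=C) = Σᵢ P(now=i)×P(i→C)
= 1/11×7/27 + 9/11×5/11 + 1/11×6/13
= 7/297 + 45/121 + 6/143 = 18578/42471

P = 18578/42471 ≈ 0.4374


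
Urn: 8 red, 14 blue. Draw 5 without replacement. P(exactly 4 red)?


Hypergeometric: C(8,4)×C(14,1)/C(22,5)
= 70×14/26334 = 70/1881

P(X=4) = 70/1881 ≈ 3.72%


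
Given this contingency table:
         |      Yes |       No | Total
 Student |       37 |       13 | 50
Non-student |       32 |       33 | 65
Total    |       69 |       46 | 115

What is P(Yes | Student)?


P(Yes | Student) = 37/(37+13) = 37/50

P(Yes|Student) = 37/50 ≈ 74.00%


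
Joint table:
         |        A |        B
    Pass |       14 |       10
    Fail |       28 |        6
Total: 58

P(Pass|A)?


P(Pass|A) = 14/(14+28) = 14/42 = 1/3

P = 1/3 ≈ 33.33%


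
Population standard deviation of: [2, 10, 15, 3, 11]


Mean = 41/5
  (2-41/5)²=961/25
  (10-41/5)²=81/25
  (15-41/5)²=1156/25
  (3-41/5)²=676/25
  (11-41/5)²=196/25
Σ(x-μ)² = 614/5
σ² = (614/5)/5 = 614/25

σ = √(614/25) ≈ 4.9558


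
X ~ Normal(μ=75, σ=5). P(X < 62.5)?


z = (62.5-75)/5 = -2.5
P(Z < -2.5) = 0.0062

P(X < 62.5) ≈ 0.0062


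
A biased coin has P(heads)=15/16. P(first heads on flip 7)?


Geometric: P(X=7) = (1-p)^(k-1)×p = (1/16)^6×15/16 = 15/268435456

P(X=7) = 15/268435456 ≈ 0.00%


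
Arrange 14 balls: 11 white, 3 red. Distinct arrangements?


14!/(11!×3!) = 364

364


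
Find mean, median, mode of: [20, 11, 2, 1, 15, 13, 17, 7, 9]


Sorted: [1, 2, 7, 9, 11, 13, 15, 17, 20]
Mean = 95/9
Median = 11
Freq: {20: 1, 11: 1, 2: 1, 1: 1, 15: 1, 13: 1, 17: 1, 7: 1, 9: 1}
Mode: No mode

Mean=95/9, Median=11, Mode=No mode


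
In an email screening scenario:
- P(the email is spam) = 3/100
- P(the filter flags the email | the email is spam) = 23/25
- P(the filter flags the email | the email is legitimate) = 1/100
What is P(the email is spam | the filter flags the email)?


Using Bayes' theorem:
P(A|B) = P(B|A)·P(A) / P(B)

P(the filter flags the email) = 23/25 × 3/100 + 1/100 × 97/100
= 69/2500 + 97/10000 = 373/10000

P(the email is spam|the filter flags the email) = (69/2500) / (373/10000) = 276/373

P(the email is spam|the filter flags the email) = 276/373 ≈ 73.99%


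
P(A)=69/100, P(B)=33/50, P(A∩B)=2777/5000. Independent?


P(A)×P(B) = 2277/5000
P(A∩B) = 2777/5000
Not equal → NOT independent

No, not independent


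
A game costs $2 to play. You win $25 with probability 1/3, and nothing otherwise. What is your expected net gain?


E[gain] = (25-2)×1/3 + (-2)×2/3
= 23/3 - 4/3 = 19/3

Expected net gain = $19/3 ≈ $6.33


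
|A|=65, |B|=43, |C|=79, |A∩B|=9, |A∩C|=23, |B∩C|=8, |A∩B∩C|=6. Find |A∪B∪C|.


|A∪B∪C| = 65+43+79-9-23-8+6 = 153

|A∪B∪C| = 153


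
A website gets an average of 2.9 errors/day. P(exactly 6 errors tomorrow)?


Poisson(λ=2.9): P(X=6) = e^(-λ)×λ^k/k!
= e^(-2.9) × 2.9^6 / 6!
≈ 0.05502322006 × 594.823321 / 720 ≈ 0.045457

P(X=6) ≈ 0.045457 ≈ 4.55%


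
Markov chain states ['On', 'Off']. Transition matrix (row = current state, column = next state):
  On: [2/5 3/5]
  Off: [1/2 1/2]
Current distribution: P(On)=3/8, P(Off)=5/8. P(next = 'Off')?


P(next=Off) = Σᵢ P(now=i)×P(i→Off)
= 3/8×3/5 + 5/8×1/2
= 9/40 + 5/16 = 43/80

P = 43/80 ≈ 0.5375
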